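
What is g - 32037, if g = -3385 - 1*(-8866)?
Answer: -26556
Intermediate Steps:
g = 5481 (g = -3385 + 8866 = 5481)
g - 32037 = 5481 - 32037 = -26556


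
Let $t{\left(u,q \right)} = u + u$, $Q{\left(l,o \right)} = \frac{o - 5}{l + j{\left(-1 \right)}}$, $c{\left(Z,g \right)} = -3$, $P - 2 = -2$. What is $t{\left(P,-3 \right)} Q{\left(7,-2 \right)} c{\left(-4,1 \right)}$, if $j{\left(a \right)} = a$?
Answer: $0$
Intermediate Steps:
$P = 0$ ($P = 2 - 2 = 0$)
$Q{\left(l,o \right)} = \frac{-5 + o}{-1 + l}$ ($Q{\left(l,o \right)} = \frac{o - 5}{l - 1} = \frac{-5 + o}{-1 + l}$)
$t{\left(u,q \right)} = 2 u$
$t{\left(P,-3 \right)} Q{\left(7,-2 \right)} c{\left(-4,1 \right)} = 2 \cdot 0 \frac{-5 - 2}{-1 + 7} \left(-3\right) = 0 \cdot \frac{1}{6} \left(-7\right) \left(-3\right) = 0 \left(- \frac{7}{6}\right) \left(-3\right) = 0 \left(-3\right) = 0$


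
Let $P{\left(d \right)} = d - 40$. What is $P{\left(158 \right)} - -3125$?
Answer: $3243$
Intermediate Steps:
$P{\left(d \right)} = -40 + d$
$P{\left(158 \right)} - -3125 = \left(-40 + 158\right) - -3125 = 118 + 3125 = 3243$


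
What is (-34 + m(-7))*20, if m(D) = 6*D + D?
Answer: -1660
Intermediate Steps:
m(D) = 7*D
(-34 + m(-7))*20 = (-34 + 7*(-7))*20 = (-34 - 49)*20 = -83*20 = -1660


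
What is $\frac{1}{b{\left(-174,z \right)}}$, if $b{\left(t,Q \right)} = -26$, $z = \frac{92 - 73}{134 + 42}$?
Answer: $- \frac{1}{26} \approx -0.038462$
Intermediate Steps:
$z = \frac{19}{176} \approx 0.10795$
$\frac{1}{b{\left(-174,z \right)}} = \frac{1}{-26} = - \frac{1}{26}$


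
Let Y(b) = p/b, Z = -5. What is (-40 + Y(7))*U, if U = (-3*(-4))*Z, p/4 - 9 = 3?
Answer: 13920/7 ≈ 1988.6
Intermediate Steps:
p = 48 (p = 36 + 4*3 = 36 + 12 = 48)
U = -60 (U = -3*(-4)*(-5) = 12*(-5) = -60)
Y(b) = 48/b
(-40 + Y(7))*U = (-40 + 48/7)*(-60) = -232/7*(-60) = 13920/7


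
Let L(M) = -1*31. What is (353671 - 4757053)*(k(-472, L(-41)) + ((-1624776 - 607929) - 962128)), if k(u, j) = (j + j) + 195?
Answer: 14067484475400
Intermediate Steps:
L(M) = -31
k(u, j) = 195 + 2*j (k(u, j) = 2*j + 195 = 195 + 2*j)
(353671 - 4757053)*(k(-472, L(-41)) + ((-1624776 - 607929) - 962128)) = (353671 - 4757053)*((195 + 2*(-31)) + ((-1624776 - 607929) - 962128)) = -4403382*((195 - 62) + (-2232705 - 962128)) = -4403382*(133 - 3194833) = -4403382*(-3194700) = 14067484475400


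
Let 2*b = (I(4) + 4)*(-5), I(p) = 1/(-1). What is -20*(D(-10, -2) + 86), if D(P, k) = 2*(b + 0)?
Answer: -1420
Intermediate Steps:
I(p) = -1 (I(p) = 1*(-1) = -1)
b = -15/2 (b = ((-1 + 4)*(-5))/2 = (3*(-5))/2 = (1/2)*(-15) = -15/2 ≈ -7.5000)
D(P, k) = -15 (D(P, k) = 2*(-15/2 + 0) = 2*(-15/2) = -15)
-20*(D(-10, -2) + 86) = -20*(-15 + 86) = -20*71 = -1420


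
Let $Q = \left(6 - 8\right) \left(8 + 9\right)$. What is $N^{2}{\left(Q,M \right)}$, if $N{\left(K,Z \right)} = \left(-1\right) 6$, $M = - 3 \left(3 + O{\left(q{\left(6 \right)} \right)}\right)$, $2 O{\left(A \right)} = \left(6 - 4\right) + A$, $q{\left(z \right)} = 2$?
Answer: $36$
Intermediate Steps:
$O{\left(A \right)} = 1 + \frac{A}{2}$ ($O{\left(A \right)} = \frac{\left(6 - 4\right) + A}{2} = \frac{2 + A}{2} = 1 + \frac{A}{2}$)
$Q = -34$ ($Q = \left(-2\right) 17 = -34$)
$M = -15$ ($M = - 3 \left(3 + \left(1 + \frac{1}{2} \cdot 2\right)\right) = - 3 \left(3 + \left(1 + 1\right)\right) = - 3 \left(3 + 2\right) = \left(-3\right) 5 = -15$)
$N{\left(K,Z \right)} = -6$
$N^{2}{\left(Q,M \right)} = \left(-6\right)^{2} = 36$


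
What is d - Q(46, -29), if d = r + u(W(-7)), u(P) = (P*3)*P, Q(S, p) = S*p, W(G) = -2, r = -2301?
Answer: -955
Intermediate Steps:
u(P) = 3*P² (u(P) = (3*P)*P = 3*P²)
d = -2289 (d = -2301 + 3*(-2)² = -2301 + 3*4 = -2301 + 12 = -2289)
d - Q(46, -29) = -2289 - 46*(-29) = -2289 - 1*(-1334) = -2289 + 1334 = -955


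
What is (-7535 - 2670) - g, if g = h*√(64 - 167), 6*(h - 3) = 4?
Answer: -10205 - 11*I*√103/3 ≈ -10205.0 - 37.213*I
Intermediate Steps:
h = 11/3 (h = 3 + (⅙)*4 = 3 + ⅔ = 11/3 ≈ 3.6667)
g = 11*I*√103/3 (g = 11*√(64 - 167)/3 = 11*√(-103)/3 = 11*(I*√103)/3 = 11*I*√103/3 ≈ 37.213*I)
(-7535 - 2670) - g = (-7535 - 2670) - 11*I*√103/3 = -10205 - 11*I*√103/3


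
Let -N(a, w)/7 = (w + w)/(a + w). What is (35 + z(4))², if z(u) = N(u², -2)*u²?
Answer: 4489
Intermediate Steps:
N(a, w) = -14*w/(a + w) (N(a, w) = -7*(w + w)/(a + w) = -7*2*w/(a + w) = -14*w/(a + w))
z(u) = 28*u²/(-2 + u²) (z(u) = (-14*(-2)/(u² - 2))*u² = (-14*(-2)/(-2 + u²))*u² = (28/(-2 + u²))*u² = 28*u²/(-2 + u²))
(35 + z(4))² = (35 + 28*4²/(-2 + 4²))² = (35 + 28*16/(-2 + 16))² = (35 + 28*16/14)² = (35 + 28*16*(1/14))² = (35 + 32)² = 67² = 4489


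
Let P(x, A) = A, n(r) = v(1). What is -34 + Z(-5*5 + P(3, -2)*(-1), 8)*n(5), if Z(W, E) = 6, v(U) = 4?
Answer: -10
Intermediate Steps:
n(r) = 4
-34 + Z(-5*5 + P(3, -2)*(-1), 8)*n(5) = -34 + 6*4 = -34 + 24 = -10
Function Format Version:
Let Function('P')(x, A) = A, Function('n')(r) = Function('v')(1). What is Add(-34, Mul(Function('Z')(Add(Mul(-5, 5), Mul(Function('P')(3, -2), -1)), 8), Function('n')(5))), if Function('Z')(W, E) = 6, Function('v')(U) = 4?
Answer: -10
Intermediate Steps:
Function('n')(r) = 4
Add(-34, Mul(Function('Z')(Add(Mul(-5, 5), Mul(Function('P')(3, -2), -1)), 8), Function('n')(5))) = Add(-34, Mul(6, 4)) = Add(-34, 24) = -10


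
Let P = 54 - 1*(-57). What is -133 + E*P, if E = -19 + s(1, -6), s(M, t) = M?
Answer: -2131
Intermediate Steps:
P = 111 (P = 54 + 57 = 111)
E = -18 (E = -19 + 1 = -18)
-133 + E*P = -133 - 18*111 = -133 - 1998 = -2131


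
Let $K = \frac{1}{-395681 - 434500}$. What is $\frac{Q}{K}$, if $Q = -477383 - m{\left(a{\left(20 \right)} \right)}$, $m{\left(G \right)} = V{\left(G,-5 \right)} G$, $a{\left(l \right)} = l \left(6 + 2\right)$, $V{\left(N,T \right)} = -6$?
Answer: $395517322563$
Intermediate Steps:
$a{\left(l \right)} = 8 l$ ($a{\left(l \right)} = l 8 = 8 l$)
$m{\left(G \right)} = - 6 G$
$Q = -476423$ ($Q = -477383 - - 6 \cdot 8 \cdot 20 = -477383 - \left(-6\right) 160 = -477383 - -960 = -477383 + 960 = -476423$)
$K = - \frac{1}{830181}$ ($K = \frac{1}{-830181} = - \frac{1}{830181} \approx -1.2046 \cdot 10^{-6}$)
$\frac{Q}{K} = - \frac{476423}{- \frac{1}{830181}} = \left(-476423\right) \left(-830181\right) = 395517322563$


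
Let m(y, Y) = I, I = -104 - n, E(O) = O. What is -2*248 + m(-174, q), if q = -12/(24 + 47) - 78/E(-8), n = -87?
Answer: -513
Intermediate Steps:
I = -17 (I = -104 - 1*(-87) = -104 + 87 = -17)
q = 2721/284 (q = -12/(24 + 47) - 78/(-8) = -12/71 - 78*(-1/8) = -12*1/71 + 39/4 = -12/71 + 39/4 = 2721/284 ≈ 9.5810)
m(y, Y) = -17
-2*248 + m(-174, q) = -2*248 - 17 = -496 - 17 = -513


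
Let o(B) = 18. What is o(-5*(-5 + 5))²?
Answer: 324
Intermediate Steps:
o(-5*(-5 + 5))² = 18² = 324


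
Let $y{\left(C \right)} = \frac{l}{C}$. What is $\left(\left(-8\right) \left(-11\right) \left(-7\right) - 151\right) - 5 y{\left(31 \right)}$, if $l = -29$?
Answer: $- \frac{23632}{31} \approx -762.32$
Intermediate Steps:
$y{\left(C \right)} = - \frac{29}{C}$
$\left(\left(-8\right) \left(-11\right) \left(-7\right) - 151\right) - 5 y{\left(31 \right)} = \left(\left(-8\right) \left(-11\right) \left(-7\right) - 151\right) - 5 \left(- \frac{29}{31}\right) = \left(88 \left(-7\right) - 151\right) - 5 \left(\left(-29\right) \frac{1}{31}\right) = \left(-616 - 151\right) - - \frac{145}{31} = -767 + \frac{145}{31} = - \frac{23632}{31}$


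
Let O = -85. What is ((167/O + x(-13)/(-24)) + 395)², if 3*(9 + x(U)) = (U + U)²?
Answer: 5523491744521/37454400 ≈ 1.4747e+5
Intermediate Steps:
x(U) = -9 + 4*U²/3 (x(U) = -9 + (U + U)²/3 = -9 + (2*U)²/3 = -9 + (4*U²)/3 = -9 + 4*U²/3)
((167/O + x(-13)/(-24)) + 395)² = ((167/(-85) + (-9 + (4/3)*(-13)²)/(-24)) + 395)² = ((167*(-1/85) + (-9 + (4/3)*169)*(-1/24)) + 395)² = ((-167/85 + (-9 + 676/3)*(-1/24)) + 395)² = ((-167/85 + (649/3)*(-1/24)) + 395)² = ((-167/85 - 649/72) + 395)² = (-67189/6120 + 395)² = (2350211/6120)² = 5523491744521/37454400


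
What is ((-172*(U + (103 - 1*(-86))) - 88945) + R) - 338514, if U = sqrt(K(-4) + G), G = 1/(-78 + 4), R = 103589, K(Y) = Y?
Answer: -356378 - 258*I*sqrt(2442)/37 ≈ -3.5638e+5 - 344.58*I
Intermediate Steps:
G = -1/74 (G = 1/(-74) = -1/74 ≈ -0.013514)
U = 3*I*sqrt(2442)/74 (U = sqrt(-4 - 1/74) = sqrt(-297/74) = 3*I*sqrt(2442)/74 ≈ 2.0034*I)
((-172*(U + (103 - 1*(-86))) - 88945) + R) - 338514 = ((-172*(3*I*sqrt(2442)/74 + (103 - 1*(-86))) - 88945) + 103589) - 338514 = ((-172*(3*I*sqrt(2442)/74 + (103 + 86)) - 88945) + 103589) - 338514 = ((-172*(3*I*sqrt(2442)/74 + 189) - 88945) + 103589) - 338514 = ((-172*(189 + 3*I*sqrt(2442)/74) - 88945) + 103589) - 338514 = (((-32508 - 258*I*sqrt(2442)/37) - 88945) + 103589) - 338514 = ((-121453 - 258*I*sqrt(2442)/37) + 103589) - 338514 = (-17864 - 258*I*sqrt(2442)/37) - 338514 = -356378 - 258*I*sqrt(2442)/37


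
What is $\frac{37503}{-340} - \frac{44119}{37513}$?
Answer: $- \frac{1421850499}{12754420} \approx -111.48$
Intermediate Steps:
$\frac{37503}{-340} - \frac{44119}{37513} = 37503 \left(- \frac{1}{340}\right) - \frac{44119}{37513} = - \frac{37503}{340} - \frac{44119}{37513} = - \frac{1421850499}{12754420}$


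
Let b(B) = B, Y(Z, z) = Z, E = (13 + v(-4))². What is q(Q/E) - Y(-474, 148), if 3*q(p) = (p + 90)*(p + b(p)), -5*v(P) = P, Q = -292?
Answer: 26083272062/68001363 ≈ 383.57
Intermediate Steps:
v(P) = -P/5
E = 4761/25 (E = (13 - ⅕*(-4))² = (13 + ⅘)² = (69/5)² = 4761/25 ≈ 190.44)
q(p) = 2*p*(90 + p)/3 (q(p) = ((p + 90)*(p + p))/3 = ((90 + p)*(2*p))/3 = (2*p*(90 + p))/3 = 2*p*(90 + p)/3)
q(Q/E) - Y(-474, 148) = 2*(-292/4761/25)*(90 - 292/4761/25)/3 - 1*(-474) = 2*(-292*25/4761)*(90 - 292*25/4761)/3 + 474 = (⅔)*(-7300/4761)*(90 - 7300/4761) + 474 = (⅔)*(-7300/4761)*(421190/4761) + 474 = -6149374000/68001363 + 474 = 26083272062/68001363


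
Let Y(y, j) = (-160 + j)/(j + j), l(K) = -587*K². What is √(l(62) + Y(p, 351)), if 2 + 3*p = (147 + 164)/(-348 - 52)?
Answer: I*√123552956670/234 ≈ 1502.1*I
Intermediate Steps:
p = -1111/1200 (p = -⅔ + ((147 + 164)/(-348 - 52))/3 = -⅔ + (311/(-400))/3 = -⅔ + (311*(-1/400))/3 = -⅔ + (⅓)*(-311/400) = -⅔ - 311/1200 = -1111/1200 ≈ -0.92583)
Y(y, j) = (-160 + j)/(2*j) (Y(y, j) = (-160 + j)/((2*j)) = (-160 + j)*(1/(2*j)) = (-160 + j)/(2*j))
√(l(62) + Y(p, 351)) = √(-587*62² + (½)*(-160 + 351)/351) = √(-587*3844 + (½)*(1/351)*191) = √(-2256428 + 191/702) = √(-1584012265/702) = I*√123552956670/234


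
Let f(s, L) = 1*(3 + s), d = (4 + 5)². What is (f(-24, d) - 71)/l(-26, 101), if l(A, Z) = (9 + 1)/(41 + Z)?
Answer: -6532/5 ≈ -1306.4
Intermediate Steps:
d = 81 (d = 9² = 81)
l(A, Z) = 10/(41 + Z)
f(s, L) = 3 + s
(f(-24, d) - 71)/l(-26, 101) = ((3 - 24) - 71)/((10/(41 + 101))) = (-21 - 71)/((10/142)) = -92/(10*(1/142)) = -92/5/71 = -92*71/5 = -6532/5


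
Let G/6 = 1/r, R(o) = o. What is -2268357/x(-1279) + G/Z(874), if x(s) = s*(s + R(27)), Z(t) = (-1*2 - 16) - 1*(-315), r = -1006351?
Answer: -225993573398009/159536312803692 ≈ -1.4166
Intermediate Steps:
Z(t) = 297 (Z(t) = (-2 - 16) + 315 = -18 + 315 = 297)
x(s) = s*(27 + s) (x(s) = s*(s + 27) = s*(27 + s))
G = -6/1006351 (G = 6/(-1006351) = 6*(-1/1006351) = -6/1006351 ≈ -5.9621e-6)
-2268357/x(-1279) + G/Z(874) = -2268357*(-1/(1279*(27 - 1279))) - 6/1006351/297 = -2268357/((-1279*(-1252))) - 6/1006351*1/297 = -2268357/1601308 - 2/99628749 = -225993573398009/159536312803692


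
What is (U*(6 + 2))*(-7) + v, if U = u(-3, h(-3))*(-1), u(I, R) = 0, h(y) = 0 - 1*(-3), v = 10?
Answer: 10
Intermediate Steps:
h(y) = 3 (h(y) = 0 + 3 = 3)
U = 0 (U = 0*(-1) = 0)
(U*(6 + 2))*(-7) + v = (0*(6 + 2))*(-7) + 10 = (0*8)*(-7) + 10 = 0*(-7) + 10 = 0 + 10 = 10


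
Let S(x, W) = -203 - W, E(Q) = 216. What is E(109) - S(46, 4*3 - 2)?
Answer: 429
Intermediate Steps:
E(109) - S(46, 4*3 - 2) = 216 - (-203 - (4*3 - 2)) = 216 - (-203 - (12 - 2)) = 216 - (-203 - 1*10) = 216 - (-203 - 10) = 216 - 1*(-213) = 216 + 213 = 429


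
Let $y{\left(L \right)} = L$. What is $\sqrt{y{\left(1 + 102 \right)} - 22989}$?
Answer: $i \sqrt{22886} \approx 151.28 i$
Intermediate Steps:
$\sqrt{y{\left(1 + 102 \right)} - 22989} = \sqrt{\left(1 + 102\right) - 22989} = \sqrt{103 - 22989} = \sqrt{-22886} = i \sqrt{22886}$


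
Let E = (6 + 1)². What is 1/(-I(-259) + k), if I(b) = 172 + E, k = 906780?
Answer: 1/906559 ≈ 1.1031e-6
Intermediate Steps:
E = 49 (E = 7² = 49)
I(b) = 221 (I(b) = 172 + 49 = 221)
1/(-I(-259) + k) = 1/(-1*221 + 906780) = 1/(-221 + 906780) = 1/906559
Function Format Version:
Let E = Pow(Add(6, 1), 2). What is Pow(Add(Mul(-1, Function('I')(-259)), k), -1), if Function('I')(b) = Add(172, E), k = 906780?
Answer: Rational(1, 906559) ≈ 1.1031e-6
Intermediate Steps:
E = 49 (E = Pow(7, 2) = 49)
Function('I')(b) = 221 (Function('I')(b) = Add(172, 49) = 221)
Pow(Add(Mul(-1, Function('I')(-259)), k), -1) = Pow(Add(Mul(-1, 221), 906780), -1) = Pow(Add(-221, 906780), -1) = Pow(906559, -1) = Rational(1, 906559)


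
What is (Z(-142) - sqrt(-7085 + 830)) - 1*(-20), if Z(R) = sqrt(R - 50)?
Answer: 20 - 3*I*sqrt(695) + 8*I*sqrt(3) ≈ 20.0 - 65.232*I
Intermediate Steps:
Z(R) = sqrt(-50 + R)
(Z(-142) - sqrt(-7085 + 830)) - 1*(-20) = (sqrt(-50 - 142) - sqrt(-7085 + 830)) - 1*(-20) = (sqrt(-192) - sqrt(-6255)) + 20 = (8*I*sqrt(3) - 3*I*sqrt(695)) + 20 = (-3*I*sqrt(695) + 8*I*sqrt(3)) + 20 = 20 - 3*I*sqrt(695) + 8*I*sqrt(3)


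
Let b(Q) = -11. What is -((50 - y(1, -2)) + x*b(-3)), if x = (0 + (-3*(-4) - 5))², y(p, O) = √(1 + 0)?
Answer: 490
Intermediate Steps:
y(p, O) = 1 (y(p, O) = √1 = 1)
x = 49 (x = (0 + (12 - 5))² = (0 + 7)² = 7² = 49)
-((50 - y(1, -2)) + x*b(-3)) = -((50 - 1*1) + 49*(-11)) = -((50 - 1) - 539) = -(49 - 539) = -1*(-490) = 490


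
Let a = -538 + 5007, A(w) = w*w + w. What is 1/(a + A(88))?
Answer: 1/12301 ≈ 8.1294e-5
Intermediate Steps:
A(w) = w + w**2 (A(w) = w**2 + w = w + w**2)
a = 4469
1/(a + A(88)) = 1/(4469 + 88*(1 + 88)) = 1/(4469 + 88*89) = 1/(4469 + 7832) = 1/12301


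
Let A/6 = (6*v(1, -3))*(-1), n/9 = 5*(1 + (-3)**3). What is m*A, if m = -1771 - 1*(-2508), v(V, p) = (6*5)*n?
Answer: 931273200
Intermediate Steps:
n = -1170 (n = 9*(5*(1 + (-3)**3)) = 9*(5*(1 - 27)) = 9*(5*(-26)) = 9*(-130) = -1170)
v(V, p) = -35100 (v(V, p) = (6*5)*(-1170) = 30*(-1170) = -35100)
A = 1263600 (A = 6*((6*(-35100))*(-1)) = 6*(-210600*(-1)) = 6*210600 = 1263600)
m = 737 (m = -1771 + 2508 = 737)
m*A = 737*1263600 = 931273200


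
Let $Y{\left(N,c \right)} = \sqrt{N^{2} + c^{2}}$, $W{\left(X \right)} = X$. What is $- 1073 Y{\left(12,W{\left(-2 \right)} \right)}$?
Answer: $- 2146 \sqrt{37} \approx -13054.0$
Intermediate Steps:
$- 1073 Y{\left(12,W{\left(-2 \right)} \right)} = - 1073 \sqrt{12^{2} + \left(-2\right)^{2}} = - 1073 \sqrt{144 + 4} = - 1073 \sqrt{148} = - 1073 \cdot 2 \sqrt{37} = - 2146 \sqrt{37}$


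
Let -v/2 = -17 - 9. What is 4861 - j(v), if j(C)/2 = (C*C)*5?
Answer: -22179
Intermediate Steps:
v = 52 (v = -2*(-17 - 9) = -2*(-26) = 52)
j(C) = 10*C² (j(C) = 2*((C*C)*5) = 2*(C²*5) = 2*(5*C²) = 10*C²)
4861 - j(v) = 4861 - 10*52² = 4861 - 10*2704 = 4861 - 1*27040 = 4861 - 27040 = -22179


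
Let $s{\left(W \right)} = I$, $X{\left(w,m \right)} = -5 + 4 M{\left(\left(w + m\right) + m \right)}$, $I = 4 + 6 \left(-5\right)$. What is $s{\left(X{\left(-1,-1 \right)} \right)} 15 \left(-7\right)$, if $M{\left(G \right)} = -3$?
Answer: $2730$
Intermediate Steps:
$I = -26$ ($I = 4 - 30 = -26$)
$X{\left(w,m \right)} = -17$ ($X{\left(w,m \right)} = -5 + 4 \left(-3\right) = -5 - 12 = -17$)
$s{\left(W \right)} = -26$
$s{\left(X{\left(-1,-1 \right)} \right)} 15 \left(-7\right) = \left(-26\right) 15 \left(-7\right) = \left(-390\right) \left(-7\right) = 2730$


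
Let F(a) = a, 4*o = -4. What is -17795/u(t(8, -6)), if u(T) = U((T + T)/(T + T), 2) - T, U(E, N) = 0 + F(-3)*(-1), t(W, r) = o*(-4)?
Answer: 17795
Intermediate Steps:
o = -1 (o = (¼)*(-4) = -1)
t(W, r) = 4 (t(W, r) = -1*(-4) = 4)
U(E, N) = 3 (U(E, N) = 0 - 3*(-1) = 0 + 3 = 3)
u(T) = 3 - T
-17795/u(t(8, -6)) = -17795/(3 - 1*4) = -17795/(3 - 4) = -17795/(-1) = -17795*(-1) = 17795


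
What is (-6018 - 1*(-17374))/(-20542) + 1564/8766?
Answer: -16854752/45017793 ≈ -0.37440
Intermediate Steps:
(-6018 - 1*(-17374))/(-20542) + 1564/8766 = (-6018 + 17374)*(-1/20542) + 1564*(1/8766) = 11356*(-1/20542) + 782/4383 = -5678/10271 + 782/4383 = -16854752/45017793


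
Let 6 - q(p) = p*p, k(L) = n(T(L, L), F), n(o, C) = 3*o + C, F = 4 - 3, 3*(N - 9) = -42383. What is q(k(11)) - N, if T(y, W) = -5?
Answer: 41786/3 ≈ 13929.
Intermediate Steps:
N = -42356/3 (N = 9 + (⅓)*(-42383) = 9 - 42383/3 = -42356/3 ≈ -14119.)
F = 1
n(o, C) = C + 3*o
k(L) = -14 (k(L) = 1 + 3*(-5) = 1 - 15 = -14)
q(p) = 6 - p² (q(p) = 6 - p*p = 6 - p²)
q(k(11)) - N = (6 - 1*(-14)²) - 1*(-42356/3) = (6 - 1*196) + 42356/3 = (6 - 196) + 42356/3 = -190 + 42356/3 = 41786/3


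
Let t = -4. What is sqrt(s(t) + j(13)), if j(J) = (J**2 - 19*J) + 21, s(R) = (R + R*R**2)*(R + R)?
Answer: sqrt(487) ≈ 22.068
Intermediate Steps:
s(R) = 2*R*(R + R**3) (s(R) = (R + R**3)*(2*R) = 2*R*(R + R**3))
j(J) = 21 + J**2 - 19*J
sqrt(s(t) + j(13)) = sqrt(2*(-4)**2*(1 + (-4)**2) + (21 + 13**2 - 19*13)) = sqrt(2*16*(1 + 16) + (21 + 169 - 247)) = sqrt(2*16*17 - 57) = sqrt(544 - 57) = sqrt(487)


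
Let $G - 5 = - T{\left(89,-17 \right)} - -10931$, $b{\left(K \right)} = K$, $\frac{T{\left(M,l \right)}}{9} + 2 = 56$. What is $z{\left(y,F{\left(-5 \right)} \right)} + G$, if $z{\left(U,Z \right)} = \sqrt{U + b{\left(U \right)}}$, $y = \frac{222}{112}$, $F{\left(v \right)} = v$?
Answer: $10450 + \frac{\sqrt{777}}{14} \approx 10452.0$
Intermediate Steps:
$T{\left(M,l \right)} = 486$ ($T{\left(M,l \right)} = -18 + 9 \cdot 56 = -18 + 504 = 486$)
$y = \frac{111}{56}$ ($y = 222 \cdot \frac{1}{112} = \frac{111}{56} \approx 1.9821$)
$z{\left(U,Z \right)} = \sqrt{2} \sqrt{U}$ ($z{\left(U,Z \right)} = \sqrt{U + U} = \sqrt{2 U} = \sqrt{2} \sqrt{U}$)
$G = 10450$ ($G = 5 - -10445 = 5 + \left(-486 + 10931\right) = 5 + 10445 = 10450$)
$z{\left(y,F{\left(-5 \right)} \right)} + G = \sqrt{2} \sqrt{\frac{111}{56}} + 10450 = \sqrt{2} \frac{\sqrt{1554}}{28} + 10450 = \frac{\sqrt{777}}{14} + 10450 = 10450 + \frac{\sqrt{777}}{14}$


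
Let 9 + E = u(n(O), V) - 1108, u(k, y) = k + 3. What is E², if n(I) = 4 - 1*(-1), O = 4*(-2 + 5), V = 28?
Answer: 1229881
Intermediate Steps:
O = 12 (O = 4*3 = 12)
n(I) = 5 (n(I) = 4 + 1 = 5)
u(k, y) = 3 + k
E = -1109 (E = -9 + ((3 + 5) - 1108) = -9 + (8 - 1108) = -9 - 1100 = -1109)
E² = (-1109)² = 1229881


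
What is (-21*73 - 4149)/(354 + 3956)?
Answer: -2841/2155 ≈ -1.3183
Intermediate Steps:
(-21*73 - 4149)/(354 + 3956) = (-1533 - 4149)/4310 = -5682*1/4310 = -2841/2155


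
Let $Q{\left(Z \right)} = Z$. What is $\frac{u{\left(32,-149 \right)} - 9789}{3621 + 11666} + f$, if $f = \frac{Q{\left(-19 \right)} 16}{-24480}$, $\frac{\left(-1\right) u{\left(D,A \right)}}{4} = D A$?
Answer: $\frac{14493443}{23389110} \approx 0.61967$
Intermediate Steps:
$u{\left(D,A \right)} = - 4 A D$ ($u{\left(D,A \right)} = - 4 D A = - 4 A D$)
$f = \frac{19}{1530}$ ($f = \frac{\left(-19\right) 16}{-24480} = \left(-304\right) \left(- \frac{1}{24480}\right) = \frac{19}{1530} \approx 0.012418$)
$\frac{u{\left(32,-149 \right)} - 9789}{3621 + 11666} + f = \frac{\left(-4\right) \left(-149\right) 32 - 9789}{3621 + 11666} + \frac{19}{1530} = \frac{19072 - 9789}{15287} + \frac{19}{1530} = 9283 \cdot \frac{1}{15287} + \frac{19}{1530} = \frac{9283}{15287} + \frac{19}{1530} = \frac{14493443}{23389110}$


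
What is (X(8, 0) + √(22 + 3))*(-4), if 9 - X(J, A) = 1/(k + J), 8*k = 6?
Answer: -1944/35 ≈ -55.543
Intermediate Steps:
k = ¾ (k = (⅛)*6 = ¾ ≈ 0.75000)
X(J, A) = 9 - 1/(¾ + J)
(X(8, 0) + √(22 + 3))*(-4) = ((23 + 36*8)/(3 + 4*8) + √(22 + 3))*(-4) = ((23 + 288)/(3 + 32) + √25)*(-4) = (311/35 + 5)*(-4) = (486/35)*(-4) = -1944/35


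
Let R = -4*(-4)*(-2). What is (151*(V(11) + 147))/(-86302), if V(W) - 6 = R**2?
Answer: -177727/86302 ≈ -2.0594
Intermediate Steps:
R = -32 (R = 16*(-2) = -32)
V(W) = 1030 (V(W) = 6 + (-32)**2 = 6 + 1024 = 1030)
(151*(V(11) + 147))/(-86302) = (151*(1030 + 147))/(-86302) = (151*1177)*(-1/86302) = 177727*(-1/86302) = -177727/86302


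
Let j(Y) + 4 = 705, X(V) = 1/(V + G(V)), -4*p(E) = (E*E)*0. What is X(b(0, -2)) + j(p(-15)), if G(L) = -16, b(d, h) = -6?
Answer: 15421/22 ≈ 700.95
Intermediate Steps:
p(E) = 0 (p(E) = -E*E*0/4 = -E²*0/4 = -¼*0 = 0)
X(V) = 1/(-16 + V) (X(V) = 1/(V - 16) = 1/(-16 + V))
j(Y) = 701 (j(Y) = -4 + 705 = 701)
X(b(0, -2)) + j(p(-15)) = 1/(-16 - 6) + 701 = 1/(-22) + 701 = -1/22 + 701 = 15421/22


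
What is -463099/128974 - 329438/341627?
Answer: -200696058685/44061000698 ≈ -4.5550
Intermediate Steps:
-463099/128974 - 329438/341627 = -200696058685/44061000698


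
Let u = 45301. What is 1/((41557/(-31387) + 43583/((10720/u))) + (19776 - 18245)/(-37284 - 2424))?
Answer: 3340124189280/615162037144006727 ≈ 5.4297e-6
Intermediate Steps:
1/((41557/(-31387) + 43583/((10720/u))) + (19776 - 18245)/(-37284 - 2424)) = 1/((41557/(-31387) + 43583/((10720/45301))) + (19776 - 18245)/(-37284 - 2424)) = 1/((41557*(-1/31387) + 43583/((10720*(1/45301)))) + 1531/(-39708)) = 1/((-41557/31387 + 43583/(10720/45301)) + 1531*(-1/39708)) = 1/((-41557/31387 + 43583*(45301/10720)) - 1531/39708) = 1/((-41557/31387 + 1974353483/10720) - 1531/39708) = 1/(61968587279881/336468640 - 1531/39708) = 1/(615162037144006727/3340124189280) = 3340124189280/615162037144006727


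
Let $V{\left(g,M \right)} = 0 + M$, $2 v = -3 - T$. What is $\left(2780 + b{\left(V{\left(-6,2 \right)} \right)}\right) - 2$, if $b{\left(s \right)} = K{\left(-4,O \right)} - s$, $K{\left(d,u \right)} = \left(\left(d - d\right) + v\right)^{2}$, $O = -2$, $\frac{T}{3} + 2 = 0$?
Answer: $\frac{11113}{4} \approx 2778.3$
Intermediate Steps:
$T = -6$ ($T = -6 + 3 \cdot 0 = -6 + 0 = -6$)
$v = \frac{3}{2}$ ($v = \frac{-3 - -6}{2} = \frac{-3 + 6}{2} = \frac{1}{2} \cdot 3 = \frac{3}{2} \approx 1.5$)
$K{\left(d,u \right)} = \frac{9}{4}$ ($K{\left(d,u \right)} = \left(\left(d - d\right) + \frac{3}{2}\right)^{2} = \left(0 + \frac{3}{2}\right)^{2} = \left(\frac{3}{2}\right)^{2} = \frac{9}{4}$)
$V{\left(g,M \right)} = M$
$b{\left(s \right)} = \frac{9}{4} - s$
$\left(2780 + b{\left(V{\left(-6,2 \right)} \right)}\right) - 2 = \left(2780 + \left(\frac{9}{4} - 2\right)\right) - 2 = \left(2780 + \frac{1}{4}\right) - 2 = \frac{11121}{4} - 2 = \frac{11113}{4}$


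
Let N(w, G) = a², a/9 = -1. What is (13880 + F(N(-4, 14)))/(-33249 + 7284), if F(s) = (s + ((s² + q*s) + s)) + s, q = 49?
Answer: -24653/25965 ≈ -0.94947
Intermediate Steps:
a = -9 (a = 9*(-1) = -9)
N(w, G) = 81 (N(w, G) = (-9)² = 81)
F(s) = s² + 52*s (F(s) = (s + ((s² + 49*s) + s)) + s = (s + (s² + 50*s)) + s = (s² + 51*s) + s = s² + 52*s)
(13880 + F(N(-4, 14)))/(-33249 + 7284) = (13880 + 81*(52 + 81))/(-33249 + 7284) = (13880 + 81*133)/(-25965) = (13880 + 10773)*(-1/25965) = 24653*(-1/25965) = -24653/25965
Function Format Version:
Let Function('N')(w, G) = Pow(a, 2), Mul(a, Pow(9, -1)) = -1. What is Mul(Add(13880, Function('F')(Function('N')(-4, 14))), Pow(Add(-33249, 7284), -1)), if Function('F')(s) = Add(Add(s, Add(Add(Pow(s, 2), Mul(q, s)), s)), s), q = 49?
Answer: Rational(-24653, 25965) ≈ -0.94947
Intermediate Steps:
a = -9 (a = Mul(9, -1) = -9)
Function('N')(w, G) = 81 (Function('N')(w, G) = Pow(-9, 2) = 81)
Function('F')(s) = Add(Pow(s, 2), Mul(52, s)) (Function('F')(s) = Add(Add(s, Add(Add(Pow(s, 2), Mul(49, s)), s)), s) = Add(Add(s, Add(Pow(s, 2), Mul(50, s))), s) = Add(Add(Pow(s, 2), Mul(51, s)), s) = Add(Pow(s, 2), Mul(52, s)))
Mul(Add(13880, Function('F')(Function('N')(-4, 14))), Pow(Add(-33249, 7284), -1)) = Mul(Add(13880, Mul(81, Add(52, 81))), Pow(Add(-33249, 7284), -1)) = Mul(Add(13880, Mul(81, 133)), Pow(-25965, -1)) = Mul(Add(13880, 10773), Rational(-1, 25965)) = Mul(24653, Rational(-1, 25965)) = Rational(-24653, 25965)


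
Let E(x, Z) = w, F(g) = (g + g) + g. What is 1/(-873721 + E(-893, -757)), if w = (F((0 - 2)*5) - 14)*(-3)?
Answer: -1/873589 ≈ -1.1447e-6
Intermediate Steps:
F(g) = 3*g (F(g) = 2*g + g = 3*g)
w = 132 (w = (3*((0 - 2)*5) - 14)*(-3) = (3*(-2*5) - 14)*(-3) = (3*(-10) - 14)*(-3) = (-30 - 14)*(-3) = -44*(-3) = 132)
E(x, Z) = 132
1/(-873721 + E(-893, -757)) = 1/(-873721 + 132) = 1/(-873589) = -1/873589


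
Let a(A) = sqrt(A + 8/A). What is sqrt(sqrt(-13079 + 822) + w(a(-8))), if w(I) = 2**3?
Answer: sqrt(8 + I*sqrt(12257)) ≈ 7.7136 + 7.1763*I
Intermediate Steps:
w(I) = 8
sqrt(sqrt(-13079 + 822) + w(a(-8))) = sqrt(sqrt(-13079 + 822) + 8) = sqrt(sqrt(-12257) + 8) = sqrt(I*sqrt(12257) + 8) = sqrt(8 + I*sqrt(12257))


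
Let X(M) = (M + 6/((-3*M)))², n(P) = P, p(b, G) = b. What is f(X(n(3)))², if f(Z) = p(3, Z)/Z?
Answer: 729/2401 ≈ 0.30362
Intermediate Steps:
X(M) = (M - 2/M)² (X(M) = (M + 6*(-1/(3*M)))² = (M - 2/M)²)
f(Z) = 3/Z
f(X(n(3)))² = (3/(((-2 + 3²)²/3²)))² = (3/(((-2 + 9)²/9)))² = (3/(((⅑)*7²)))² = (3/(((⅑)*49)))² = (3/(49/9))² = (3*(9/49))² = (27/49)² = 729/2401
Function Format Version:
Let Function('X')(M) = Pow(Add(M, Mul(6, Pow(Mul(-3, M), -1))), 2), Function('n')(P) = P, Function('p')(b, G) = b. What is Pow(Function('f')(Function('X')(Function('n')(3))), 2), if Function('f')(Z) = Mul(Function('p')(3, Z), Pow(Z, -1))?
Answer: Rational(729, 2401) ≈ 0.30362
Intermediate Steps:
Function('X')(M) = Pow(Add(M, Mul(-2, Pow(M, -1))), 2) (Function('X')(M) = Pow(Add(M, Mul(6, Mul(Rational(-1, 3), Pow(M, -1)))), 2) = Pow(Add(M, Mul(-2, Pow(M, -1))), 2))
Function('f')(Z) = Mul(3, Pow(Z, -1))
Pow(Function('f')(Function('X')(Function('n')(3))), 2) = Pow(Mul(3, Pow(Mul(Pow(3, -2), Pow(Add(-2, Pow(3, 2)), 2)), -1)), 2) = Pow(Mul(3, Pow(Mul(Rational(1, 9), Pow(Add(-2, 9), 2)), -1)), 2) = Pow(Mul(3, Pow(Mul(Rational(1, 9), Pow(7, 2)), -1)), 2) = Pow(Mul(3, Pow(Mul(Rational(1, 9), 49), -1)), 2) = Pow(Mul(3, Pow(Rational(49, 9), -1)), 2) = Pow(Mul(3, Rational(9, 49)), 2) = Pow(Rational(27, 49), 2) = Rational(729, 2401)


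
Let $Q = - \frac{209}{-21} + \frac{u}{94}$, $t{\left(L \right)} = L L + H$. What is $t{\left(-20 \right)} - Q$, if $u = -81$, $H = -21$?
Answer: $\frac{730201}{1974} \approx 369.91$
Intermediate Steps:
$t{\left(L \right)} = -21 + L^{2}$ ($t{\left(L \right)} = L L - 21 = L^{2} - 21 = -21 + L^{2}$)
$Q = \frac{17945}{1974}$ ($Q = - \frac{209}{-21} - \frac{81}{94} = \left(-209\right) \left(- \frac{1}{21}\right) - \frac{81}{94} = \frac{209}{21} - \frac{81}{94} = \frac{17945}{1974} \approx 9.0907$)
$t{\left(-20 \right)} - Q = \left(-21 + \left(-20\right)^{2}\right) - \frac{17945}{1974} = \left(-21 + 400\right) - \frac{17945}{1974} = 379 - \frac{17945}{1974} = \frac{730201}{1974}$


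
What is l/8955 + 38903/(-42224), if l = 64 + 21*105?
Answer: -252570109/378115920 ≈ -0.66797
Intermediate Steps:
l = 2269 (l = 64 + 2205 = 2269)
l/8955 + 38903/(-42224) = 2269/8955 + 38903/(-42224) = 2269*(1/8955) + 38903*(-1/42224) = 2269/8955 - 38903/42224 = -252570109/378115920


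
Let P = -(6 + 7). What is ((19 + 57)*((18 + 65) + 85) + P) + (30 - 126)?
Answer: 12659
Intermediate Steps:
P = -13 (P = -1*13 = -13)
((19 + 57)*((18 + 65) + 85) + P) + (30 - 126) = ((19 + 57)*((18 + 65) + 85) - 13) + (30 - 126) = (76*(83 + 85) - 13) - 96 = (76*168 - 13) - 96 = (12768 - 13) - 96 = 12755 - 96 = 12659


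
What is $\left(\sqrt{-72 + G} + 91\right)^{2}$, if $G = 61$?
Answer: $\left(91 + i \sqrt{11}\right)^{2} \approx 8270.0 + 603.63 i$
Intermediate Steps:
$\left(\sqrt{-72 + G} + 91\right)^{2} = \left(\sqrt{-72 + 61} + 91\right)^{2} = \left(\sqrt{-11} + 91\right)^{2} = \left(i \sqrt{11} + 91\right)^{2} = \left(91 + i \sqrt{11}\right)^{2}$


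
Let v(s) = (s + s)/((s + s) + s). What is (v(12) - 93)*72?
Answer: -6648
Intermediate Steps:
v(s) = 2/3 (v(s) = (2*s)/(2*s + s) = (2*s)/((3*s)) = (2*s)*(1/(3*s)) = 2/3)
(v(12) - 93)*72 = (2/3 - 93)*72 = -277/3*72 = -6648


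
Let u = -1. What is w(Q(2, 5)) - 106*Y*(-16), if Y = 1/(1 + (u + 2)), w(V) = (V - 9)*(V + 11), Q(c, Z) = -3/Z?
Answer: 18704/25 ≈ 748.16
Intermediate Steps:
w(V) = (-9 + V)*(11 + V)
Y = ½ (Y = 1/(1 + (-1 + 2)) = 1/(1 + 1) = 1/2 = ½ ≈ 0.50000)
w(Q(2, 5)) - 106*Y*(-16) = (-99 + (-3/5)² + 2*(-3/5)) - 53*(-16) = (-99 + (-3*⅕)² + 2*(-3*⅕)) - 106*(-8) = (-99 + (-⅗)² + 2*(-⅗)) + 848 = (-99 + 9/25 - 6/5) + 848 = -2496/25 + 848 = 18704/25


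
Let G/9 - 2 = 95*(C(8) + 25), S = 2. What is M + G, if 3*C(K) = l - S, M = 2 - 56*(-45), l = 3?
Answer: 24200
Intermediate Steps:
M = 2522 (M = 2 + 2520 = 2522)
C(K) = 1/3 (C(K) = (3 - 1*2)/3 = (3 - 2)/3 = (1/3)*1 = 1/3)
G = 21678 (G = 18 + 9*(95*(1/3 + 25)) = 18 + 9*(95*(76/3)) = 18 + 9*(7220/3) = 18 + 21660 = 21678)
M + G = 2522 + 21678 = 24200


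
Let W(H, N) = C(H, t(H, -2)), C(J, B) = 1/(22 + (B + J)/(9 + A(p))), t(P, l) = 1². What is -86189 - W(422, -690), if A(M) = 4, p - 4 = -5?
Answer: -61108014/709 ≈ -86189.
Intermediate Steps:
p = -1 (p = 4 - 5 = -1)
t(P, l) = 1
C(J, B) = 1/(22 + B/13 + J/13) (C(J, B) = 1/(22 + (B + J)/(9 + 4)) = 1/(22 + (B + J)/13) = 1/(22 + (B + J)*(1/13)) = 1/(22 + (B/13 + J/13)) = 1/(22 + B/13 + J/13))
W(H, N) = 13/(287 + H) (W(H, N) = 13/(286 + 1 + H) = 13/(287 + H))
-86189 - W(422, -690) = -86189 - 13/(287 + 422) = -86189 - 13/709 = -61108014/709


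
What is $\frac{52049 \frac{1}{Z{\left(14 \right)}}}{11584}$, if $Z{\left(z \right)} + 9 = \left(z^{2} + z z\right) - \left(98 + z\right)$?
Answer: $\frac{52049}{3139264} \approx 0.01658$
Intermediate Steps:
$Z{\left(z \right)} = -107 - z + 2 z^{2}$ ($Z{\left(z \right)} = -9 - \left(98 + z - z^{2} - z z\right) = -9 - \left(98 + z - 2 z^{2}\right) = -107 - z + 2 z^{2}$)
$\frac{52049 \frac{1}{Z{\left(14 \right)}}}{11584} = \frac{52049 \frac{1}{-107 - 14 + 2 \cdot 14^{2}}}{11584} = \frac{52049}{-107 - 14 + 2 \cdot 196} \cdot \frac{1}{11584} = \frac{52049}{-107 - 14 + 392} \cdot \frac{1}{11584} = \frac{52049}{271} \cdot \frac{1}{11584} = \frac{52049}{3139264}$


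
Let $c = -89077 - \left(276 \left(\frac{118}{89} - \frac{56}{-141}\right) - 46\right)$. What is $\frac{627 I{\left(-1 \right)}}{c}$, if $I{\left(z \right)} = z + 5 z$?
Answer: $\frac{15736446}{374405897} \approx 0.04203$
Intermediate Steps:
$I{\left(z \right)} = 6 z$
$c = - \frac{374405897}{4183}$ ($c = -89077 - \left(276 \left(118 \cdot \frac{1}{89} - - \frac{56}{141}\right) - 46\right) = -89077 - \left(276 \left(\frac{118}{89} + \frac{56}{141}\right) - 46\right) = -89077 - \left(276 \cdot \frac{21622}{12549} - 46\right) = -89077 - \left(\frac{1989224}{4183} - 46\right) = -89077 - \frac{1796806}{4183} = - \frac{374405897}{4183} \approx -89507.0$)
$\frac{627 I{\left(-1 \right)}}{c} = \frac{627 \cdot 6 \left(-1\right)}{- \frac{374405897}{4183}} = 627 \left(-6\right) \left(- \frac{4183}{374405897}\right) = \left(-3762\right) \left(- \frac{4183}{374405897}\right) = \frac{15736446}{374405897}$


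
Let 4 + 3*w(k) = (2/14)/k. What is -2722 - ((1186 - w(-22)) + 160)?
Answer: -1880033/462 ≈ -4069.3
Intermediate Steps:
w(k) = -4/3 + 1/(21*k) (w(k) = -4/3 + ((2/14)/k)/3 = -4/3 + ((2*(1/14))/k)/3 = -4/3 + (1/(7*k))/3 = -4/3 + 1/(21*k))
-2722 - ((1186 - w(-22)) + 160) = -2722 - ((1186 - (1 - 28*(-22))/(21*(-22))) + 160) = -2722 - ((1186 - (-1)*(1 + 616)/(21*22)) + 160) = -2722 - ((1186 - (-1)*617/(21*22)) + 160) = -2722 - ((1186 - 1*(-617/462)) + 160) = -2722 - ((1186 + 617/462) + 160) = -2722 - (548549/462 + 160) = -2722 - 1*622469/462 = -2722 - 622469/462 = -1880033/462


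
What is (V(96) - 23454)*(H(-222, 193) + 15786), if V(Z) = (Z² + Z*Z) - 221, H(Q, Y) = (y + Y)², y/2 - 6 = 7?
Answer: -334225521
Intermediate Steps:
y = 26 (y = 12 + 2*7 = 12 + 14 = 26)
H(Q, Y) = (26 + Y)²
V(Z) = -221 + 2*Z² (V(Z) = (Z² + Z²) - 221 = 2*Z² - 221 = -221 + 2*Z²)
(V(96) - 23454)*(H(-222, 193) + 15786) = ((-221 + 2*96²) - 23454)*((26 + 193)² + 15786) = ((-221 + 2*9216) - 23454)*(219² + 15786) = ((-221 + 18432) - 23454)*(47961 + 15786) = (18211 - 23454)*63747 = -5243*63747 = -334225521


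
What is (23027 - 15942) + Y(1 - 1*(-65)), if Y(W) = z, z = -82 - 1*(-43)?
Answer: 7046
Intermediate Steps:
z = -39 (z = -82 + 43 = -39)
Y(W) = -39
(23027 - 15942) + Y(1 - 1*(-65)) = (23027 - 15942) - 39 = 7085 - 39 = 7046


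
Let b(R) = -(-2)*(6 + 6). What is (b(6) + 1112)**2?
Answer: 1290496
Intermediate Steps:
b(R) = 24 (b(R) = -(-2)*12 = -1*(-24) = 24)
(b(6) + 1112)**2 = (24 + 1112)**2 = 1136**2 = 1290496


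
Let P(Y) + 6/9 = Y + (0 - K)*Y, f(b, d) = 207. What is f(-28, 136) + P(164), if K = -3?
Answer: 2587/3 ≈ 862.33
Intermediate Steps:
P(Y) = -⅔ + 4*Y (P(Y) = -⅔ + (Y + (0 - 1*(-3))*Y) = -⅔ + (Y + (0 + 3)*Y) = -⅔ + (Y + 3*Y) = -⅔ + 4*Y)
f(-28, 136) + P(164) = 207 + (-⅔ + 4*164) = 207 + (-⅔ + 656) = 207 + 1966/3 = 2587/3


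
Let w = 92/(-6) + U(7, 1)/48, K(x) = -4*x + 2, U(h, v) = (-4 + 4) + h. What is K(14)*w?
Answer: 6561/8 ≈ 820.13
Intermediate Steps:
U(h, v) = h (U(h, v) = 0 + h = h)
K(x) = 2 - 4*x
w = -243/16 (w = 92/(-6) + 7/48 = 92*(-⅙) + 7*(1/48) = -46/3 + 7/48 = -243/16 ≈ -15.188)
K(14)*w = (2 - 4*14)*(-243/16) = (2 - 56)*(-243/16) = -54*(-243/16) = 6561/8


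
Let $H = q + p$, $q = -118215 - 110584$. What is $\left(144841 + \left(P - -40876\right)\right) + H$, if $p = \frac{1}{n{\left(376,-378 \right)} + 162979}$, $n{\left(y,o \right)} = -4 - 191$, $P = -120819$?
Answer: $- \frac{26680460383}{162784} \approx -1.639 \cdot 10^{5}$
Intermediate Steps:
$n{\left(y,o \right)} = -195$
$q = -228799$ ($q = -118215 - 110584 = -228799$)
$p = \frac{1}{162784}$ ($p = \frac{1}{-195 + 162979} = \frac{1}{162784} \approx 6.1431 \cdot 10^{-6}$)
$H = - \frac{37244816415}{162784}$ ($H = -228799 + \frac{1}{162784} = - \frac{37244816415}{162784} \approx -2.288 \cdot 10^{5}$)
$\left(144841 + \left(P - -40876\right)\right) + H = \left(144841 - 79943\right) - \frac{37244816415}{162784} = 64898 - \frac{37244816415}{162784} = - \frac{26680460383}{162784}$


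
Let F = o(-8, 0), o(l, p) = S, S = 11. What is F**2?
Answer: 121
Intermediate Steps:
o(l, p) = 11
F = 11
F**2 = 11**2 = 121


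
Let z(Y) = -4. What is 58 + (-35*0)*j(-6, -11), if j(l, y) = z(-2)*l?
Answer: 58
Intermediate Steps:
j(l, y) = -4*l
58 + (-35*0)*j(-6, -11) = 58 + (-35*0)*(-4*(-6)) = 58 + 0*24 = 58 + 0 = 58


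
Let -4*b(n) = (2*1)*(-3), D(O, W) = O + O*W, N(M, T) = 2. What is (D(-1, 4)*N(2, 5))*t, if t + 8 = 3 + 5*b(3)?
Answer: -25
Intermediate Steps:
b(n) = 3/2 (b(n) = -2*1*(-3)/4 = -(-3)/2 = -¼*(-6) = 3/2)
t = 5/2 (t = -8 + (3 + 5*(3/2)) = -8 + (3 + 15/2) = -8 + 21/2 = 5/2 ≈ 2.5000)
(D(-1, 4)*N(2, 5))*t = (-(1 + 4)*2)*(5/2) = (-1*5*2)*(5/2) = -5*2*(5/2) = -10*5/2 = -25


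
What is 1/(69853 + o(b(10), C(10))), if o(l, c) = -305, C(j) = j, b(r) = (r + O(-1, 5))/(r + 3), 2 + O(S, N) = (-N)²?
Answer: 1/69548 ≈ 1.4379e-5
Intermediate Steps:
O(S, N) = -2 + N² (O(S, N) = -2 + (-N)² = -2 + N²)
b(r) = (23 + r)/(3 + r) (b(r) = (r + (-2 + 5²))/(r + 3) = (r + (-2 + 25))/(3 + r) = (r + 23)/(3 + r) = (23 + r)/(3 + r))
1/(69853 + o(b(10), C(10))) = 1/(69853 - 305) = 1/69548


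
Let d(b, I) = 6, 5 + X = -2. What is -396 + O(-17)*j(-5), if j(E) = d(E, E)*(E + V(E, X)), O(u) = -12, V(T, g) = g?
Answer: 468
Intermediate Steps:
X = -7 (X = -5 - 2 = -7)
j(E) = -42 + 6*E (j(E) = 6*(E - 7) = 6*(-7 + E) = -42 + 6*E)
-396 + O(-17)*j(-5) = -396 - 12*(-42 + 6*(-5)) = -396 - 12*(-42 - 30) = -396 - 12*(-72) = -396 + 864 = 468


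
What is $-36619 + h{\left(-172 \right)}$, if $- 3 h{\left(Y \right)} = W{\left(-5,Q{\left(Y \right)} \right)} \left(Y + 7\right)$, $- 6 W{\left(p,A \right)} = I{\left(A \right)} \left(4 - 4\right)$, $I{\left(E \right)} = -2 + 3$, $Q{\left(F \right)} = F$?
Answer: $-36619$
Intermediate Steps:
$I{\left(E \right)} = 1$
$W{\left(p,A \right)} = 0$ ($W{\left(p,A \right)} = - \frac{1 \left(4 - 4\right)}{6} = - \frac{1 \cdot 0}{6} = \left(- \frac{1}{6}\right) 0 = 0$)
$h{\left(Y \right)} = 0$ ($h{\left(Y \right)} = - \frac{0 \left(Y + 7\right)}{3} = - \frac{0 \left(7 + Y\right)}{3} = \left(- \frac{1}{3}\right) 0 = 0$)
$-36619 + h{\left(-172 \right)} = -36619 + 0 = -36619$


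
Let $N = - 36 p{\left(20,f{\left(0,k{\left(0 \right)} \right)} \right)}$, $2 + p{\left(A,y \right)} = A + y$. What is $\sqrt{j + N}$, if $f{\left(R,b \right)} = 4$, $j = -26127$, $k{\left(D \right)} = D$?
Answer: $3 i \sqrt{2991} \approx 164.07 i$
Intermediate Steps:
$p{\left(A,y \right)} = -2 + A + y$ ($p{\left(A,y \right)} = -2 + \left(A + y\right) = -2 + A + y$)
$N = -792$ ($N = - 36 \left(-2 + 20 + 4\right) = \left(-36\right) 22 = -792$)
$\sqrt{j + N} = \sqrt{-26127 - 792} = \sqrt{-26919} = 3 i \sqrt{2991}$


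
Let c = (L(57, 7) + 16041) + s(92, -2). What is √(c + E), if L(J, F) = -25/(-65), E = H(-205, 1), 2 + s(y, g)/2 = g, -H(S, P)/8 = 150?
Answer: 3*√278538/13 ≈ 121.79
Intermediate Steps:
H(S, P) = -1200 (H(S, P) = -8*150 = -1200)
s(y, g) = -4 + 2*g
E = -1200
L(J, F) = 5/13 (L(J, F) = -25*(-1/65) = 5/13)
c = 208434/13 (c = (5/13 + 16041) + (-4 + 2*(-2)) = 208538/13 + (-4 - 4) = 208538/13 - 8 = 208434/13 ≈ 16033.)
√(c + E) = √(208434/13 - 1200) = √(192834/13) = 3*√278538/13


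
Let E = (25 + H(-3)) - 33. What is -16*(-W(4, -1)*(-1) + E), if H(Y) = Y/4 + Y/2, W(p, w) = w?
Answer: 180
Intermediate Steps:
H(Y) = 3*Y/4 (H(Y) = Y*(¼) + Y*(½) = Y/4 + Y/2 = 3*Y/4)
E = -41/4 (E = (25 + (¾)*(-3)) - 33 = (25 - 9/4) - 33 = 91/4 - 33 = -41/4 ≈ -10.250)
-16*(-W(4, -1)*(-1) + E) = -16*(-1*(-1)*(-1) - 41/4) = -16*(1*(-1) - 41/4) = -16*(-1 - 41/4) = -16*(-45/4) = 180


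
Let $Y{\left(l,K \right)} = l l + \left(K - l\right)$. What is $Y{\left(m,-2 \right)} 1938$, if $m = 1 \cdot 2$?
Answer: $0$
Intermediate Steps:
$m = 2$
$Y{\left(l,K \right)} = K + l^{2} - l$ ($Y{\left(l,K \right)} = l^{2} + \left(K - l\right) = K + l^{2} - l$)
$Y{\left(m,-2 \right)} 1938 = \left(-2 + 2^{2} - 2\right) 1938 = \left(-2 + 4 - 2\right) 1938 = 0 \cdot 1938 = 0$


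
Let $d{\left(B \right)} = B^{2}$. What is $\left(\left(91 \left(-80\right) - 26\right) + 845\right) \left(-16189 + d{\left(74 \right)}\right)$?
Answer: $69216693$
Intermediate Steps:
$\left(\left(91 \left(-80\right) - 26\right) + 845\right) \left(-16189 + d{\left(74 \right)}\right) = \left(\left(91 \left(-80\right) - 26\right) + 845\right) \left(-16189 + 74^{2}\right) = \left(\left(-7280 - 26\right) + 845\right) \left(-16189 + 5476\right) = \left(-7306 + 845\right) \left(-10713\right) = \left(-6461\right) \left(-10713\right) = 69216693$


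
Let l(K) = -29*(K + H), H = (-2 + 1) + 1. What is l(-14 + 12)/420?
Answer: 29/210 ≈ 0.13810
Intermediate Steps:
H = 0 (H = -1 + 1 = 0)
l(K) = -29*K (l(K) = -29*(K + 0) = -29*K)
l(-14 + 12)/420 = -29*(-14 + 12)/420 = -29*(-2)*(1/420) = 58*(1/420) = 29/210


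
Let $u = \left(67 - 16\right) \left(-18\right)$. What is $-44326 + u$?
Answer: $-45244$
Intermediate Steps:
$u = -918$ ($u = 51 \left(-18\right) = -918$)
$-44326 + u = -44326 - 918 = -45244$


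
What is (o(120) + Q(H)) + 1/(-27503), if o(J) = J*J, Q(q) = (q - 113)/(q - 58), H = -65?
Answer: 48718209011/3382869 ≈ 14401.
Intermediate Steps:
Q(q) = (-113 + q)/(-58 + q)
o(J) = J²
(o(120) + Q(H)) + 1/(-27503) = (120² + (-113 - 65)/(-58 - 65)) + 1/(-27503) = (14400 - 178/(-123)) - 1/27503 = (14400 - 1/123*(-178)) - 1/27503 = (14400 + 178/123) - 1/27503 = 1771378/123 - 1/27503 = 48718209011/3382869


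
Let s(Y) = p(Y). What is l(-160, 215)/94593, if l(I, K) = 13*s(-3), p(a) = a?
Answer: -13/31531 ≈ -0.00041229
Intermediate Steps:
s(Y) = Y
l(I, K) = -39 (l(I, K) = 13*(-3) = -39)
l(-160, 215)/94593 = -39/94593 = -39*1/94593 = -13/31531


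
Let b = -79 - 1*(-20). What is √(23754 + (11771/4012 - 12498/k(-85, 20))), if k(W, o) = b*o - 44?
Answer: √860758614186/6018 ≈ 154.17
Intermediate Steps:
b = -59 (b = -79 + 20 = -59)
k(W, o) = -44 - 59*o (k(W, o) = -59*o - 44 = -44 - 59*o)
√(23754 + (11771/4012 - 12498/k(-85, 20))) = √(23754 + (11771/4012 - 12498/(-44 - 59*20))) = √(23754 + (11771*(1/4012) - 12498/(-44 - 1180))) = √(23754 + (11771/4012 - 12498/(-1224))) = √(23754 + (11771/4012 - 12498*(-1/1224))) = √(23754 + (11771/4012 + 2083/204)) = √(23754 + 79105/6018) = √(143030677/6018) = √860758614186/6018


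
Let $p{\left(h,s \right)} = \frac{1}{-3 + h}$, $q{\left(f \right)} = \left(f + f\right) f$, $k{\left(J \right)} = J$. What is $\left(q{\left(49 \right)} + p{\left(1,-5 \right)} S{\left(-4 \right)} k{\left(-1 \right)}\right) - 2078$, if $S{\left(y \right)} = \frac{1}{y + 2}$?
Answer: $\frac{10895}{4} \approx 2723.8$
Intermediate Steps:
$S{\left(y \right)} = \frac{1}{2 + y}$
$q{\left(f \right)} = 2 f^{2}$ ($q{\left(f \right)} = 2 f f = 2 f^{2}$)
$\left(q{\left(49 \right)} + p{\left(1,-5 \right)} S{\left(-4 \right)} k{\left(-1 \right)}\right) - 2078 = \left(2 \cdot 49^{2} + \frac{1}{\left(-3 + 1\right) \left(2 - 4\right)} \left(-1\right)\right) - 2078 = \left(2 \cdot 2401 + \frac{1}{\left(-2\right) \left(-2\right)} \left(-1\right)\right) - 2078 = \left(4802 + \left(- \frac{1}{2}\right) \left(- \frac{1}{2}\right) \left(-1\right)\right) - 2078 = \left(4802 + \frac{1}{4} \left(-1\right)\right) - 2078 = \left(4802 - \frac{1}{4}\right) - 2078 = \frac{19207}{4} - 2078 = \frac{10895}{4}$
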